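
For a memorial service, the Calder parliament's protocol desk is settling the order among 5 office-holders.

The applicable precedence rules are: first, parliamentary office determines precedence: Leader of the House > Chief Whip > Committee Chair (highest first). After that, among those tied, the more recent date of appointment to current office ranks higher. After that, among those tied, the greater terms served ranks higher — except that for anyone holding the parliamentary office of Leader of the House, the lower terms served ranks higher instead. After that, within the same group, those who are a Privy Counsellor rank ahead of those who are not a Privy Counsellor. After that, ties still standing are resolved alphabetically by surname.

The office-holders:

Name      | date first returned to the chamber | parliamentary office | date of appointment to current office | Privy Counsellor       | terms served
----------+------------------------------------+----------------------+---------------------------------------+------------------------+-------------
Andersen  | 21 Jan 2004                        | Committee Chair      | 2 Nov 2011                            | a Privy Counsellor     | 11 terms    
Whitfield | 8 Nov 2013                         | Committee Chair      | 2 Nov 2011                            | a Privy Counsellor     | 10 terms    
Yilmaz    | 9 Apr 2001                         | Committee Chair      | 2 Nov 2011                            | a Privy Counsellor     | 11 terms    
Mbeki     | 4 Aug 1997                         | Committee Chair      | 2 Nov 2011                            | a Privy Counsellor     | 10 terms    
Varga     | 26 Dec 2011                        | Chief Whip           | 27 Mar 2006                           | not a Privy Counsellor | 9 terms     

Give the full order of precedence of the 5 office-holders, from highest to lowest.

By parliamentary office: Varga (Chief Whip); then Andersen, Yilmaz, Mbeki and Whitfield (Committee Chair).
Andersen, Yilmaz, Mbeki and Whitfield all have date of appointment to current office 2 Nov 2011, so the next rule applies.
Among Andersen, Yilmaz, Mbeki and Whitfield, by terms served (higher first): Andersen and Yilmaz (11 terms) before Mbeki and Whitfield (10 terms).
Andersen and Yilmaz are each a Privy Counsellor, so the next rule applies.
Among Andersen and Yilmaz, alphabetically by surname: Andersen before Yilmaz.
Mbeki and Whitfield are each a Privy Counsellor, so the next rule applies.
Among Mbeki and Whitfield, alphabetically by surname: Mbeki before Whitfield.
Full order: Varga, Andersen, Yilmaz, Mbeki, Whitfield.

Varga, Andersen, Yilmaz, Mbeki, Whitfield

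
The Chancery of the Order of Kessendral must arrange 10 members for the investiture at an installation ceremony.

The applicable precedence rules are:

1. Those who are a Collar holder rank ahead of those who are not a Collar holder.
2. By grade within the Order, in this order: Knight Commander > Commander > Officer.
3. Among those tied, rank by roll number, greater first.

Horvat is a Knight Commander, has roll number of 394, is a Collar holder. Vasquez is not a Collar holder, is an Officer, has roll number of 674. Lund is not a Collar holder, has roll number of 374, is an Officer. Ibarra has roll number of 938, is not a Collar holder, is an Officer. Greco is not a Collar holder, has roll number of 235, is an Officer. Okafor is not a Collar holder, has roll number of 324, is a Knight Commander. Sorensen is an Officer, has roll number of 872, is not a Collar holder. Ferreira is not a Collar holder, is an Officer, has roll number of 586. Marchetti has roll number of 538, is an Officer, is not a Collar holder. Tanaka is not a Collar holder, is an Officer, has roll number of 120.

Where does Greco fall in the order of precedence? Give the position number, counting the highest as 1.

9

By the first rule: Horvat (a Collar holder); then Okafor, Ibarra, Sorensen, Vasquez, Ferreira, Marchetti, Lund, Greco and Tanaka (each not a Collar holder).
Among Okafor, Ibarra, Sorensen, Vasquez, Ferreira, Marchetti, Lund, Greco and Tanaka, by grade within the Order: Okafor (Knight Commander) before Ibarra, Sorensen, Vasquez, Ferreira, Marchetti, Lund, Greco and Tanaka (Officer).
Among Ibarra, Sorensen, Vasquez, Ferreira, Marchetti, Lund, Greco and Tanaka, by roll number (higher first): Ibarra (938) before Sorensen (872) before Vasquez (674) before Ferreira (586) before Marchetti (538) before Lund (374) before Greco (235) before Tanaka (120).
Order: Horvat, Okafor, Ibarra, Sorensen, Vasquez, Ferreira, Marchetti, Lund, Greco, Tanaka. So position 9.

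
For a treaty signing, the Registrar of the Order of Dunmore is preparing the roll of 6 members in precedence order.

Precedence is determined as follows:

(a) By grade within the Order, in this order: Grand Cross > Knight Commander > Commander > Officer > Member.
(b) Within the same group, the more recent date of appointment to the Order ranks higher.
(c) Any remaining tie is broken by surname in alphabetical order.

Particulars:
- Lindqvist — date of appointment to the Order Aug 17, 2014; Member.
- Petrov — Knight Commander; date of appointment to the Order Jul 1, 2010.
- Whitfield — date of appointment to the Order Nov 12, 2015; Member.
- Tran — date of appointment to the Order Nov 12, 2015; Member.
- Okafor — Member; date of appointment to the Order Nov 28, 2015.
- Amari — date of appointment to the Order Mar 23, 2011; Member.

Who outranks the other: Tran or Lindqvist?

By grade within the Order: Petrov (Knight Commander); then Okafor, Tran, Whitfield, Lindqvist and Amari (Member).
Among Okafor, Tran, Whitfield, Lindqvist and Amari, by date of appointment to the Order (later first): Okafor (Nov 28, 2015) before Tran and Whitfield (Nov 12, 2015) before Lindqvist (Aug 17, 2014) before Amari (Mar 23, 2011).
Among Tran and Whitfield, alphabetically by surname: Tran before Whitfield.
So Tran takes precedence.

Tran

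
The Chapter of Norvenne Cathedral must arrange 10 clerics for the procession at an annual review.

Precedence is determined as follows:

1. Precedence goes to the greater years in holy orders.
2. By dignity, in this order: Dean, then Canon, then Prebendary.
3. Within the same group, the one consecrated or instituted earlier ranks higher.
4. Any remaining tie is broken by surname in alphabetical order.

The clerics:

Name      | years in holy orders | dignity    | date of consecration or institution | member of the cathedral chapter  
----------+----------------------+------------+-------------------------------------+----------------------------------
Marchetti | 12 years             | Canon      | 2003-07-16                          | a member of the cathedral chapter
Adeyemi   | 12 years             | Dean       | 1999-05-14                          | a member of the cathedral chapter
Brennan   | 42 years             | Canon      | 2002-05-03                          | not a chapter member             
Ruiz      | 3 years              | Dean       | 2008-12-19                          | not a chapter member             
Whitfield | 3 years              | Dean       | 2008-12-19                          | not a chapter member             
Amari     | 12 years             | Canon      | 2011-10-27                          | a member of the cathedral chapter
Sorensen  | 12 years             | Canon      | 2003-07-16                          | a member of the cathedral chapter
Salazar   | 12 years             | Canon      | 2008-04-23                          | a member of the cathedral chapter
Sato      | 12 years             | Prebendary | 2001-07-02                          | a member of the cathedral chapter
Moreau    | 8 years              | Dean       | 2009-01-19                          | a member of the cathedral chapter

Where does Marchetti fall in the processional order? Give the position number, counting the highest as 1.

3

By years in holy orders (higher first): Brennan (42 years); then Adeyemi, Marchetti, Sorensen, Salazar, Amari and Sato (each 12 years); then Moreau (8 years); then Ruiz and Whitfield (both 3 years).
Among Adeyemi, Marchetti, Sorensen, Salazar, Amari and Sato, by dignity: Adeyemi (Dean) before Marchetti, Sorensen, Salazar and Amari (Canon) before Sato (Prebendary).
Among Marchetti, Sorensen, Salazar and Amari, by date of consecration or institution (earlier first): Marchetti and Sorensen (2003-07-16) before Salazar (2008-04-23) before Amari (2011-10-27).
Among Marchetti and Sorensen, alphabetically by surname: Marchetti before Sorensen.
Ruiz and Whitfield are each Dean, so the next rule applies.
Ruiz and Whitfield both have date of consecration or institution 2008-12-19, so the next rule applies.
Among Ruiz and Whitfield, alphabetically by surname: Ruiz before Whitfield.
Order: Brennan, Adeyemi, Marchetti, Sorensen, Salazar, Amari, Sato, Moreau, Ruiz, Whitfield. So position 3.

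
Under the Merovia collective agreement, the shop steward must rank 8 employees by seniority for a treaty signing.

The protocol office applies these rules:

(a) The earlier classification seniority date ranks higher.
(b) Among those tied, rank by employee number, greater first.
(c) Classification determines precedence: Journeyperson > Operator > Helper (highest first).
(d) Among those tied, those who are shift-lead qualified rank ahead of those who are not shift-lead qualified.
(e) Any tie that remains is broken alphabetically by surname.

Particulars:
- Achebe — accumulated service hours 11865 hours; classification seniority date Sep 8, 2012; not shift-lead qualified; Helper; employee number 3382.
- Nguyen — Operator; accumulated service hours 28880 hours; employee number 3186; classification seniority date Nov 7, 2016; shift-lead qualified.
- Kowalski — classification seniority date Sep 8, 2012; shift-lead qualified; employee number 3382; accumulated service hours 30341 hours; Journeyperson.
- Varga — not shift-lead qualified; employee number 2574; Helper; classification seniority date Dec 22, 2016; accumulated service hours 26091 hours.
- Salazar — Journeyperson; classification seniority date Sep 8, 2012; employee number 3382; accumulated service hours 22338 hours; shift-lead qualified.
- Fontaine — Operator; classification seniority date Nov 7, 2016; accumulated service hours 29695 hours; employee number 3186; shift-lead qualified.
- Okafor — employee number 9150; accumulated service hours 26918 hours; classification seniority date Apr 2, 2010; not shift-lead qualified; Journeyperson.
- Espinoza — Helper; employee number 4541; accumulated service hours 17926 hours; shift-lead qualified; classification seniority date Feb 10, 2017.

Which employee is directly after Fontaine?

By classification seniority date (earlier first): Okafor (Apr 2, 2010); then Kowalski, Salazar and Achebe (each Sep 8, 2012); then Fontaine and Nguyen (both Nov 7, 2016); then Varga (Dec 22, 2016); then Espinoza (Feb 10, 2017).
Kowalski, Salazar and Achebe all have employee number 3382, so the next rule applies.
Among Kowalski, Salazar and Achebe, by classification: Kowalski and Salazar (Journeyperson) before Achebe (Helper).
Kowalski and Salazar are each shift-lead qualified, so the next rule applies.
Among Kowalski and Salazar, alphabetically by surname: Kowalski before Salazar.
Fontaine and Nguyen both have employee number 3186, so the next rule applies.
Fontaine and Nguyen are each Operator, so the next rule applies.
Fontaine and Nguyen are each shift-lead qualified, so the next rule applies.
Among Fontaine and Nguyen, alphabetically by surname: Fontaine before Nguyen.
Order: Okafor, Kowalski, Salazar, Achebe, Fontaine, Nguyen, Varga, Espinoza.

Nguyen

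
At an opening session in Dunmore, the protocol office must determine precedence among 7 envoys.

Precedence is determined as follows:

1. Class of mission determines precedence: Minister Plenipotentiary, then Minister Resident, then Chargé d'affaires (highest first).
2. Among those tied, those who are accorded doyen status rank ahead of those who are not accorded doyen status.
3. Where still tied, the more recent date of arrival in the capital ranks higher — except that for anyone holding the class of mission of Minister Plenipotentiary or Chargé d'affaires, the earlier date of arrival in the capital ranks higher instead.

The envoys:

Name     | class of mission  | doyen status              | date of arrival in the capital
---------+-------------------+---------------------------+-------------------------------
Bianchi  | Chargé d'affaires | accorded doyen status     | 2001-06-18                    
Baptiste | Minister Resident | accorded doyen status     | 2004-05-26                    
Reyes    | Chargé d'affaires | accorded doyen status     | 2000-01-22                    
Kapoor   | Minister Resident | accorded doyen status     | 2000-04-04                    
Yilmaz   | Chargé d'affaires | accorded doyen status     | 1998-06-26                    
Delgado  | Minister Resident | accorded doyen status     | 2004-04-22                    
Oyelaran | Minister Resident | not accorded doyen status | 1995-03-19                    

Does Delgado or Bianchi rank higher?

By class of mission: Baptiste, Delgado, Kapoor and Oyelaran (Minister Resident); then Yilmaz, Reyes and Bianchi (Chargé d'affaires).
Among Baptiste, Delgado, Kapoor and Oyelaran, accorded doyen status before not accorded doyen status: Baptiste, Delgado and Kapoor (accorded doyen status) before Oyelaran (not accorded doyen status).
Among Baptiste, Delgado and Kapoor, by date of arrival in the capital (later first): Baptiste (2004-05-26) before Delgado (2004-04-22) before Kapoor (2000-04-04).
Yilmaz, Reyes and Bianchi are each accorded doyen status, so the next rule applies.
Among Yilmaz, Reyes and Bianchi, by date of arrival in the capital (earlier first) (reversed rule for this group): Yilmaz (1998-06-26) before Reyes (2000-01-22) before Bianchi (2001-06-18).
So Delgado takes precedence.

Delgado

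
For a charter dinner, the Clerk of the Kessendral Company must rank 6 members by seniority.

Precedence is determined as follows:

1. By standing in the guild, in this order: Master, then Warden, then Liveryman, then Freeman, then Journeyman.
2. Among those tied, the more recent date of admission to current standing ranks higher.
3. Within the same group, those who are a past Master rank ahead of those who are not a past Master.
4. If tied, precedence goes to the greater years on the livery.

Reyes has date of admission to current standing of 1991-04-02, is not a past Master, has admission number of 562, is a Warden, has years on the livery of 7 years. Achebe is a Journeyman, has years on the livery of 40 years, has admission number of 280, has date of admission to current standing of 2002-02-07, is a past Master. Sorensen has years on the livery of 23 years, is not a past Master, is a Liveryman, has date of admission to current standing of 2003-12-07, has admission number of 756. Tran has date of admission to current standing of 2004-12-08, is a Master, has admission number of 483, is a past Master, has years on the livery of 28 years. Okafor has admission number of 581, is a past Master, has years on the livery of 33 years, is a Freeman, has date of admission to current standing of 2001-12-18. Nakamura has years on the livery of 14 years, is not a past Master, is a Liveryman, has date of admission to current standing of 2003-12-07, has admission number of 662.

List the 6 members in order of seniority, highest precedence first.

By standing in the guild: Tran (Master); then Reyes (Warden); then Sorensen and Nakamura (Liveryman); then Okafor (Freeman); then Achebe (Journeyman).
Sorensen and Nakamura both have date of admission to current standing 2003-12-07, so the next rule applies.
Sorensen and Nakamura are each not a past Master, so the next rule applies.
Among Sorensen and Nakamura, by years on the livery (higher first): Sorensen (23 years) before Nakamura (14 years).
Full order: Tran, Reyes, Sorensen, Nakamura, Okafor, Achebe.

Tran, Reyes, Sorensen, Nakamura, Okafor, Achebe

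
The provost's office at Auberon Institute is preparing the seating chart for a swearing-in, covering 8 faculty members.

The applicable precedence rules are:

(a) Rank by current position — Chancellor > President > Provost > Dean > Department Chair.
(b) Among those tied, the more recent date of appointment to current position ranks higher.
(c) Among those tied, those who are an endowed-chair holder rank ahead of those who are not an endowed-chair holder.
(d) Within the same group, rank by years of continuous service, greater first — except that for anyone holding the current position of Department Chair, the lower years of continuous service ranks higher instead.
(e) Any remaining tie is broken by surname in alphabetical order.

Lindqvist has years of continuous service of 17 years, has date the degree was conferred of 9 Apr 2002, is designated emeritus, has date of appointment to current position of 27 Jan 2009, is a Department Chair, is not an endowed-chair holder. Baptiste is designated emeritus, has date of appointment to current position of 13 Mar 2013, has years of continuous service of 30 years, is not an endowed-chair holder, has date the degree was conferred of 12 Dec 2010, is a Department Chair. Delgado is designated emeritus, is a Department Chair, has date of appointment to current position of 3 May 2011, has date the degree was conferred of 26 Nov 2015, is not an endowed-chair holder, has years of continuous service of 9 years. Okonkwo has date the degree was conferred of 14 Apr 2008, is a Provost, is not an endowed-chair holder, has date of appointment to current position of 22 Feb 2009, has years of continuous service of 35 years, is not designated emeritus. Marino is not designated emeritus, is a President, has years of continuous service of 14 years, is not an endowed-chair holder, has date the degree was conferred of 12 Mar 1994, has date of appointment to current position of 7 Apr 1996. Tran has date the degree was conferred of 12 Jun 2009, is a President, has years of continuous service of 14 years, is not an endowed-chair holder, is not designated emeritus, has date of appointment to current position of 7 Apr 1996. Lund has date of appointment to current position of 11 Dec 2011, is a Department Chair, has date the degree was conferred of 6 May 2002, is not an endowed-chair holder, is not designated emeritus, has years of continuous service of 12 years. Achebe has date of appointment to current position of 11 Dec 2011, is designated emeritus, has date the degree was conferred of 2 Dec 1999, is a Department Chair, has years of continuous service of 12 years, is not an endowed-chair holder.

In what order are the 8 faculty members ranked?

By current position: Marino and Tran (President); then Okonkwo (Provost); then Baptiste, Achebe, Lund, Delgado and Lindqvist (Department Chair).
Marino and Tran both have date of appointment to current position 7 Apr 1996, so the next rule applies.
Marino and Tran are each not an endowed-chair holder, so the next rule applies.
Marino and Tran both have years of continuous service 14 years, so the next rule applies.
Among Marino and Tran, alphabetically by surname: Marino before Tran.
Among Baptiste, Achebe, Lund, Delgado and Lindqvist, by date of appointment to current position (later first): Baptiste (13 Mar 2013) before Achebe and Lund (11 Dec 2011) before Delgado (3 May 2011) before Lindqvist (27 Jan 2009).
Achebe and Lund are each not an endowed-chair holder, so the next rule applies.
Achebe and Lund both have years of continuous service 12 years, so the next rule applies.
Among Achebe and Lund, alphabetically by surname: Achebe before Lund.
Full order: Marino, Tran, Okonkwo, Baptiste, Achebe, Lund, Delgado, Lindqvist.

Marino, Tran, Okonkwo, Baptiste, Achebe, Lund, Delgado, Lindqvist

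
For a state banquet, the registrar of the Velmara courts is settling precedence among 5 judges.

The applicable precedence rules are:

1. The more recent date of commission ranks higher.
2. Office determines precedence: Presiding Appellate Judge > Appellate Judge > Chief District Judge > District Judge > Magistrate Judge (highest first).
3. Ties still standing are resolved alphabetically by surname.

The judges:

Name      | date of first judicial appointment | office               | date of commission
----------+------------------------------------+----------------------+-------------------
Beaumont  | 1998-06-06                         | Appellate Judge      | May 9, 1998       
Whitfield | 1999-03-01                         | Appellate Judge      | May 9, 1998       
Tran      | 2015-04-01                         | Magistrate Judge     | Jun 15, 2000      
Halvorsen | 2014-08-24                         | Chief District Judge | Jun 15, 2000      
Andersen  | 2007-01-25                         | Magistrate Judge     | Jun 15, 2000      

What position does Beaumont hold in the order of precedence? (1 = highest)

By date of commission (later first): Halvorsen, Andersen and Tran (each Jun 15, 2000); then Beaumont and Whitfield (both May 9, 1998).
Among Halvorsen, Andersen and Tran, by office: Halvorsen (Chief District Judge) before Andersen and Tran (Magistrate Judge).
Among Andersen and Tran, alphabetically by surname: Andersen before Tran.
Beaumont and Whitfield are each Appellate Judge, so the next rule applies.
Among Beaumont and Whitfield, alphabetically by surname: Beaumont before Whitfield.
Order: Halvorsen, Andersen, Tran, Beaumont, Whitfield. So position 4.

4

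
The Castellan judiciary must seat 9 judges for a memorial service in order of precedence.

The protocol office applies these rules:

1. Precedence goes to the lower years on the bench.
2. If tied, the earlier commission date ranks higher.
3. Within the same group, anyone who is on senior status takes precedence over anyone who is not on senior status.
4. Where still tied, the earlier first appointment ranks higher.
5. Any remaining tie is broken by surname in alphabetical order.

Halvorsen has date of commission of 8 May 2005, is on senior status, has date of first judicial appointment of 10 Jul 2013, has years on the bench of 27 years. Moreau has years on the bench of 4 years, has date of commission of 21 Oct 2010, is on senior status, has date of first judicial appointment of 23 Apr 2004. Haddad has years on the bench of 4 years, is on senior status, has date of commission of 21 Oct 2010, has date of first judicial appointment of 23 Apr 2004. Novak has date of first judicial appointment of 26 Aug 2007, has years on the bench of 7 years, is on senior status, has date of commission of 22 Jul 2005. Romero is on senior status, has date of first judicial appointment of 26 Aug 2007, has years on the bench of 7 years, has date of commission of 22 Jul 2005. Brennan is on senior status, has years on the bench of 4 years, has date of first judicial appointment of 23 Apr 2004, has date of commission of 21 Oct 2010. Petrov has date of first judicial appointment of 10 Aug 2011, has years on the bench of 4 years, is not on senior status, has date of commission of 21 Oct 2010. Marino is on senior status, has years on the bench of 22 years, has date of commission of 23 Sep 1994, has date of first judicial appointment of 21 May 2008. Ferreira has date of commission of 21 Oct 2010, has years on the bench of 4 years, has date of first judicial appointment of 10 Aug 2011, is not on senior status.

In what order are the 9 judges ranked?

By years on the bench (lower first): Brennan, Haddad, Moreau, Ferreira and Petrov (each 4 years); then Novak and Romero (both 7 years); then Marino (22 years); then Halvorsen (27 years).
Brennan, Haddad, Moreau, Ferreira and Petrov all have date of commission 21 Oct 2010, so the next rule applies.
Among Brennan, Haddad, Moreau, Ferreira and Petrov, on senior status before not on senior status: Brennan, Haddad and Moreau (on senior status) before Ferreira and Petrov (not on senior status).
Brennan, Haddad and Moreau all have date of first judicial appointment 23 Apr 2004, so the next rule applies.
Among Brennan, Haddad and Moreau, alphabetically by surname: Brennan before Haddad before Moreau.
Ferreira and Petrov both have date of first judicial appointment 10 Aug 2011, so the next rule applies.
Among Ferreira and Petrov, alphabetically by surname: Ferreira before Petrov.
Novak and Romero both have date of commission 22 Jul 2005, so the next rule applies.
Novak and Romero are each on senior status, so the next rule applies.
Novak and Romero both have date of first judicial appointment 26 Aug 2007, so the next rule applies.
Among Novak and Romero, alphabetically by surname: Novak before Romero.
Full order: Brennan, Haddad, Moreau, Ferreira, Petrov, Novak, Romero, Marino, Halvorsen.

Brennan, Haddad, Moreau, Ferreira, Petrov, Novak, Romero, Marino, Halvorsen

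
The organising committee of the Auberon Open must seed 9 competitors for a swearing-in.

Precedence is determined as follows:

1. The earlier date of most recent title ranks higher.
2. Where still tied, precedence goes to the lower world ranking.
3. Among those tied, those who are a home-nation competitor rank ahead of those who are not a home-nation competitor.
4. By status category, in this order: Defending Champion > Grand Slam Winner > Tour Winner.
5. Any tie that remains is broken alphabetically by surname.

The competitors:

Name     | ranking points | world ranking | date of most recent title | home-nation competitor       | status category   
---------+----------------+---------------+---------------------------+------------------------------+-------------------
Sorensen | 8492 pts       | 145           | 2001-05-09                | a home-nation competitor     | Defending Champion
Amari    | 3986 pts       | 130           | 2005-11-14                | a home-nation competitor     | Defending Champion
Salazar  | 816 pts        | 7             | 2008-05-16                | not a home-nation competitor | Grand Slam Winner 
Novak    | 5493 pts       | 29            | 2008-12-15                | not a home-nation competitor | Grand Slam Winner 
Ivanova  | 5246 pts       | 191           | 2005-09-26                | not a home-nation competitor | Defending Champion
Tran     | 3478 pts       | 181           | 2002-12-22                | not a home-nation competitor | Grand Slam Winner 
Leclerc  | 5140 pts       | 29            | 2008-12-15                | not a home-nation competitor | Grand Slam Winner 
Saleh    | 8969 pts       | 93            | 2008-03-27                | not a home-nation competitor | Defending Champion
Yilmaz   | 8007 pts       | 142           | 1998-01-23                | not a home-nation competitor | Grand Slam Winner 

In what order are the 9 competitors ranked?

Yilmaz, Sorensen, Tran, Ivanova, Amari, Saleh, Salazar, Leclerc, Novak

By date of most recent title (earlier first): Yilmaz (1998-01-23); then Sorensen (2001-05-09); then Tran (2002-12-22); then Ivanova (2005-09-26); then Amari (2005-11-14); then Saleh (2008-03-27); then Salazar (2008-05-16); then Leclerc and Novak (both 2008-12-15).
Leclerc and Novak both have world ranking 29, so the next rule applies.
Leclerc and Novak are each not a home-nation competitor, so the next rule applies.
Leclerc and Novak are each Grand Slam Winner, so the next rule applies.
Among Leclerc and Novak, alphabetically by surname: Leclerc before Novak.
Full order: Yilmaz, Sorensen, Tran, Ivanova, Amari, Saleh, Salazar, Leclerc, Novak.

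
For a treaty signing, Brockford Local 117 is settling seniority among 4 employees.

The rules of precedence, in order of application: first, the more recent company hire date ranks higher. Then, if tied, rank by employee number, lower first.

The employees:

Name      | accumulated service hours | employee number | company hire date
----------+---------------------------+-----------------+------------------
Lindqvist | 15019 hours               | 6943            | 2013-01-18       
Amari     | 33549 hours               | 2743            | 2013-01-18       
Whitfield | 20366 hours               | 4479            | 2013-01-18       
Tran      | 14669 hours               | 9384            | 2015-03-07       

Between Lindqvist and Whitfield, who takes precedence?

By company hire date (later first): Tran (2015-03-07); then Amari, Whitfield and Lindqvist (each 2013-01-18).
Among Amari, Whitfield and Lindqvist, by employee number (lower first): Amari (2743) before Whitfield (4479) before Lindqvist (6943).
So Whitfield takes precedence.

Whitfield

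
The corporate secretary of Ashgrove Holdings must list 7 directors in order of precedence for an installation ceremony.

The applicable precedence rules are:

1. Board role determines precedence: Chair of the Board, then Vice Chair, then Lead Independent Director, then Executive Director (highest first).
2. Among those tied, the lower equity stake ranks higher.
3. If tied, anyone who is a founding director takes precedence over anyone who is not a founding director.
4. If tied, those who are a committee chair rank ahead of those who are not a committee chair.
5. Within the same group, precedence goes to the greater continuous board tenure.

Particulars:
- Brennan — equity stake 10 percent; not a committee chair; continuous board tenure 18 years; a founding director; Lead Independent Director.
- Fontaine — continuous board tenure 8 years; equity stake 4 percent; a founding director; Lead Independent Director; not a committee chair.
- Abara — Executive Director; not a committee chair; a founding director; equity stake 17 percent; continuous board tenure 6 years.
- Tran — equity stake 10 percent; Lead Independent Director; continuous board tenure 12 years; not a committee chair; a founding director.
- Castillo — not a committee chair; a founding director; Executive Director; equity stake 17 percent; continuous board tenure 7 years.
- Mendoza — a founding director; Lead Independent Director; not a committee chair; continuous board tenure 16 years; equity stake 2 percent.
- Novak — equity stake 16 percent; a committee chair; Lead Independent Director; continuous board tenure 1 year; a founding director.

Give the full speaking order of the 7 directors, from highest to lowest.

Mendoza, Fontaine, Brennan, Tran, Novak, Castillo, Abara

By board role: Mendoza, Fontaine, Brennan, Tran and Novak (Lead Independent Director); then Castillo and Abara (Executive Director).
Among Mendoza, Fontaine, Brennan, Tran and Novak, by equity stake (lower first): Mendoza (2 percent) before Fontaine (4 percent) before Brennan and Tran (10 percent) before Novak (16 percent).
Brennan and Tran are each a founding director, so the next rule applies.
Brennan and Tran are each not a committee chair, so the next rule applies.
Among Brennan and Tran, by continuous board tenure (higher first): Brennan (18 years) before Tran (12 years).
Castillo and Abara both have equity stake 17 percent, so the next rule applies.
Castillo and Abara are each a founding director, so the next rule applies.
Castillo and Abara are each not a committee chair, so the next rule applies.
Among Castillo and Abara, by continuous board tenure (higher first): Castillo (7 years) before Abara (6 years).
Full order: Mendoza, Fontaine, Brennan, Tran, Novak, Castillo, Abara.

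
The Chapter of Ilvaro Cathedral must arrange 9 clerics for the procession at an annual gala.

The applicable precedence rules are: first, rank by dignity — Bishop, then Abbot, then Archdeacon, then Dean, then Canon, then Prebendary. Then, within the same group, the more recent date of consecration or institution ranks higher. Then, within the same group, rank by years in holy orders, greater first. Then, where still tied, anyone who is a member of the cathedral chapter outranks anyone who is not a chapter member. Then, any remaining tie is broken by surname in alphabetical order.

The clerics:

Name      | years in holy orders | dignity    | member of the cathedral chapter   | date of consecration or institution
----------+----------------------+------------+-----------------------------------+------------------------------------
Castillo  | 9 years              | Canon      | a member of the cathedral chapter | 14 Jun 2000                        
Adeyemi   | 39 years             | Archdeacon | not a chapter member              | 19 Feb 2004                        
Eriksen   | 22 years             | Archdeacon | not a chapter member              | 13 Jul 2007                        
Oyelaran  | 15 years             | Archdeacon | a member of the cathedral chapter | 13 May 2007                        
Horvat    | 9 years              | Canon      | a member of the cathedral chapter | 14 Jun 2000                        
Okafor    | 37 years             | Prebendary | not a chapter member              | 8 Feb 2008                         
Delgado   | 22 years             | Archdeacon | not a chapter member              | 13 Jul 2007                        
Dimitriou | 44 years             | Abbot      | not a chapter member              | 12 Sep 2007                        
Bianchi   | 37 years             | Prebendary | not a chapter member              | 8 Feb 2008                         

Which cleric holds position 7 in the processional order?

Horvat

By dignity: Dimitriou (Abbot); then Delgado, Eriksen, Oyelaran and Adeyemi (Archdeacon); then Castillo and Horvat (Canon); then Bianchi and Okafor (Prebendary).
Among Delgado, Eriksen, Oyelaran and Adeyemi, by date of consecration or institution (later first): Delgado and Eriksen (13 Jul 2007) before Oyelaran (13 May 2007) before Adeyemi (19 Feb 2004).
Delgado and Eriksen both have years in holy orders 22 years, so the next rule applies.
Delgado and Eriksen are each not a chapter member, so the next rule applies.
Among Delgado and Eriksen, alphabetically by surname: Delgado before Eriksen.
Castillo and Horvat both have date of consecration or institution 14 Jun 2000, so the next rule applies.
Castillo and Horvat both have years in holy orders 9 years, so the next rule applies.
Castillo and Horvat are each a member of the cathedral chapter, so the next rule applies.
Among Castillo and Horvat, alphabetically by surname: Castillo before Horvat.
Bianchi and Okafor both have date of consecration or institution 8 Feb 2008, so the next rule applies.
Bianchi and Okafor both have years in holy orders 37 years, so the next rule applies.
Bianchi and Okafor are each not a chapter member, so the next rule applies.
Among Bianchi and Okafor, alphabetically by surname: Bianchi before Okafor.
Order: Dimitriou, Delgado, Eriksen, Oyelaran, Adeyemi, Castillo, Horvat, Bianchi, Okafor.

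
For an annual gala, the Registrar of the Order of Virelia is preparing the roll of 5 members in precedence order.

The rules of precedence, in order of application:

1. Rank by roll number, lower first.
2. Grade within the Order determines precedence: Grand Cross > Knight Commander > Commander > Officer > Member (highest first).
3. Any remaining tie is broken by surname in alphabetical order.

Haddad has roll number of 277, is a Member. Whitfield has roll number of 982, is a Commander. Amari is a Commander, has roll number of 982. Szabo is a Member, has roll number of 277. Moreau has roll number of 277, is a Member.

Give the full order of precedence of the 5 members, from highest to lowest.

Haddad, Moreau, Szabo, Amari, Whitfield

By roll number (lower first): Haddad, Moreau and Szabo (each 277); then Amari and Whitfield (both 982).
Haddad, Moreau and Szabo are each Member, so the next rule applies.
Among Haddad, Moreau and Szabo, alphabetically by surname: Haddad before Moreau before Szabo.
Amari and Whitfield are each Commander, so the next rule applies.
Among Amari and Whitfield, alphabetically by surname: Amari before Whitfield.
Full order: Haddad, Moreau, Szabo, Amari, Whitfield.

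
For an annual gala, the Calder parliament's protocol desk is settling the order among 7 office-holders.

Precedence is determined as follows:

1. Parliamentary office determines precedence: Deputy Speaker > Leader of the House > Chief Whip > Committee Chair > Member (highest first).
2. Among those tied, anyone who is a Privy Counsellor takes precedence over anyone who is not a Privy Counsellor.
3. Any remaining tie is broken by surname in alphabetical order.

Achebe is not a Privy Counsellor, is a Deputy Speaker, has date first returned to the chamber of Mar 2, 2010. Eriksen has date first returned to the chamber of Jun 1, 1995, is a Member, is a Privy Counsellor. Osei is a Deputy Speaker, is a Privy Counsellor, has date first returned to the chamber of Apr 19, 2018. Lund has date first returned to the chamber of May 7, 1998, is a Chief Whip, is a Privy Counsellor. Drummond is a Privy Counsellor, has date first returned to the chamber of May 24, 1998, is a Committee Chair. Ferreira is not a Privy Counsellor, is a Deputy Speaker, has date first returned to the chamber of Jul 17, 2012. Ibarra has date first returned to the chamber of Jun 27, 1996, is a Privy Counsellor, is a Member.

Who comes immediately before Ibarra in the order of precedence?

By parliamentary office: Osei, Achebe and Ferreira (Deputy Speaker); then Lund (Chief Whip); then Drummond (Committee Chair); then Eriksen and Ibarra (Member).
Among Osei, Achebe and Ferreira, a Privy Counsellor before not a Privy Counsellor: Osei (a Privy Counsellor) before Achebe and Ferreira (not a Privy Counsellor).
Among Achebe and Ferreira, alphabetically by surname: Achebe before Ferreira.
Eriksen and Ibarra are each a Privy Counsellor, so the next rule applies.
Among Eriksen and Ibarra, alphabetically by surname: Eriksen before Ibarra.
Order: Osei, Achebe, Ferreira, Lund, Drummond, Eriksen, Ibarra.

Eriksen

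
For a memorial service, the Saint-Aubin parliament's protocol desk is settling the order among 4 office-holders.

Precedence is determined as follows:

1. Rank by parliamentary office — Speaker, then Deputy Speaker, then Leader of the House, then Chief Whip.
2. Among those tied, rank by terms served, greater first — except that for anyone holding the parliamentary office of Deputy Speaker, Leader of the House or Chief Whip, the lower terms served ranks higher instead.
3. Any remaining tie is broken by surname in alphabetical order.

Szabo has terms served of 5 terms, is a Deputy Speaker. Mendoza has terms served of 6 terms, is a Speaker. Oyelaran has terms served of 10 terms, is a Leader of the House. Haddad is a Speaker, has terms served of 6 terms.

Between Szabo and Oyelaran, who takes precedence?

Szabo

By parliamentary office: Haddad and Mendoza (Speaker); then Szabo (Deputy Speaker); then Oyelaran (Leader of the House).
Haddad and Mendoza both have terms served 6 terms, so the next rule applies.
Among Haddad and Mendoza, alphabetically by surname: Haddad before Mendoza.
So Szabo takes precedence.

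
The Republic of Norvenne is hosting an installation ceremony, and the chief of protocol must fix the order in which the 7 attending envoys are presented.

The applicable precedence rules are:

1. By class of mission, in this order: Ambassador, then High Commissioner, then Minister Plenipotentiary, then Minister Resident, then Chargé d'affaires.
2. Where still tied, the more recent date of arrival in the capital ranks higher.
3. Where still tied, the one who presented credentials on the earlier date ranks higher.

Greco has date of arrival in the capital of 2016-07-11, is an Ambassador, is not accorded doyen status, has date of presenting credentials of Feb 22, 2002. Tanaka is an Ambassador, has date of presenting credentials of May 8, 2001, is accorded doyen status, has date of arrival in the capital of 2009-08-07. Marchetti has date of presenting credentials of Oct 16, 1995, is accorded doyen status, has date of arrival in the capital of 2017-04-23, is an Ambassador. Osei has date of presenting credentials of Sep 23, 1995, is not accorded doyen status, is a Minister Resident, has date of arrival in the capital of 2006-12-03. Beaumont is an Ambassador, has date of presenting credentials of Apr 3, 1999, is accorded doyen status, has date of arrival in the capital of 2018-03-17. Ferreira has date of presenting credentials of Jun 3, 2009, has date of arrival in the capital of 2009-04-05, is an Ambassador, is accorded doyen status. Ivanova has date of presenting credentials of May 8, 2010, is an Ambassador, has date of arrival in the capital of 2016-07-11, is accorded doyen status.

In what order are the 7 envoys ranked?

By class of mission: Beaumont, Marchetti, Greco, Ivanova, Tanaka and Ferreira (Ambassador); then Osei (Minister Resident).
Among Beaumont, Marchetti, Greco, Ivanova, Tanaka and Ferreira, by date of arrival in the capital (later first): Beaumont (2018-03-17) before Marchetti (2017-04-23) before Greco and Ivanova (2016-07-11) before Tanaka (2009-08-07) before Ferreira (2009-04-05).
Among Greco and Ivanova, by date of presenting credentials (earlier first): Greco (Feb 22, 2002) before Ivanova (May 8, 2010).
Full order: Beaumont, Marchetti, Greco, Ivanova, Tanaka, Ferreira, Osei.

Beaumont, Marchetti, Greco, Ivanova, Tanaka, Ferreira, Osei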